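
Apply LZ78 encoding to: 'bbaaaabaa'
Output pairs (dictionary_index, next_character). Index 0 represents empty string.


LZ78 encoding steps:
Dictionary: {0: ''}
Step 1: w='' (idx 0), next='b' -> output (0, 'b'), add 'b' as idx 1
Step 2: w='b' (idx 1), next='a' -> output (1, 'a'), add 'ba' as idx 2
Step 3: w='' (idx 0), next='a' -> output (0, 'a'), add 'a' as idx 3
Step 4: w='a' (idx 3), next='a' -> output (3, 'a'), add 'aa' as idx 4
Step 5: w='ba' (idx 2), next='a' -> output (2, 'a'), add 'baa' as idx 5


Encoded: [(0, 'b'), (1, 'a'), (0, 'a'), (3, 'a'), (2, 'a')]


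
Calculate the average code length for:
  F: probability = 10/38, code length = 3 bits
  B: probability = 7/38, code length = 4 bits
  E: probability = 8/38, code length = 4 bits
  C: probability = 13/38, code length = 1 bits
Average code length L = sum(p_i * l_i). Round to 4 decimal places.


Weighted contributions p_i * l_i:
  F: (10/38) * 3 = 30/38
  B: (7/38) * 4 = 28/38
  E: (8/38) * 4 = 32/38
  C: (13/38) * 1 = 13/38
Sum = (30 + 28 + 32 + 13)/38 = 103/38

L = 103/38 = 2.7105 bits/symbol


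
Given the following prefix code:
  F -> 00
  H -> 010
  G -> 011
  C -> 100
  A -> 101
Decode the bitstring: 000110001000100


Decoding step by step:
Bits 00 -> F
Bits 011 -> G
Bits 00 -> F
Bits 010 -> H
Bits 00 -> F
Bits 100 -> C


Decoded message: FGFHFC


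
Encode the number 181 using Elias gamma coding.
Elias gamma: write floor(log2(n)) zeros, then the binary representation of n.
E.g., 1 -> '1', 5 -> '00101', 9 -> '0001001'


num_bits = floor(log2(181)) + 1 = 8
leading_zeros = num_bits - 1 = 7
binary(181) = 10110101

Elias gamma(181) = '0000000' + '10110101' = 000000010110101 (15 bits)


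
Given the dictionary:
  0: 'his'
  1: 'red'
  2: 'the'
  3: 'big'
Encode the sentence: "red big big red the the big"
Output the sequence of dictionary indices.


Look up each word in the dictionary:
  'red' -> 1
  'big' -> 3
  'big' -> 3
  'red' -> 1
  'the' -> 2
  'the' -> 2
  'big' -> 3

Encoded: [1, 3, 3, 1, 2, 2, 3]


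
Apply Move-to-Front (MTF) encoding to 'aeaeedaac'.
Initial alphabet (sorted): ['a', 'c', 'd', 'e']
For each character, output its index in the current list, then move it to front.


MTF encoding:
'a': index 0 in ['a', 'c', 'd', 'e'] -> ['a', 'c', 'd', 'e']
'e': index 3 in ['a', 'c', 'd', 'e'] -> ['e', 'a', 'c', 'd']
'a': index 1 in ['e', 'a', 'c', 'd'] -> ['a', 'e', 'c', 'd']
'e': index 1 in ['a', 'e', 'c', 'd'] -> ['e', 'a', 'c', 'd']
'e': index 0 in ['e', 'a', 'c', 'd'] -> ['e', 'a', 'c', 'd']
'd': index 3 in ['e', 'a', 'c', 'd'] -> ['d', 'e', 'a', 'c']
'a': index 2 in ['d', 'e', 'a', 'c'] -> ['a', 'd', 'e', 'c']
'a': index 0 in ['a', 'd', 'e', 'c'] -> ['a', 'd', 'e', 'c']
'c': index 3 in ['a', 'd', 'e', 'c'] -> ['c', 'a', 'd', 'e']


Output: [0, 3, 1, 1, 0, 3, 2, 0, 3]


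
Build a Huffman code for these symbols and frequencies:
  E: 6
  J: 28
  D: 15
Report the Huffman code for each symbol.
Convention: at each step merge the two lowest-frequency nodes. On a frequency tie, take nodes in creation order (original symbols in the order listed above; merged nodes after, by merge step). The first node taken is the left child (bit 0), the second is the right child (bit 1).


Huffman tree construction:
Step 1: Merge E(6) + D(15) = 21
Step 2: Merge (E+D)(21) + J(28) = 49
Read each symbol's code off the tree from the root (left child = 0, right child = 1).

Codes:
  E: 00 (length 2)
  J: 1 (length 1)
  D: 01 (length 2)
Average code length: 70/49 = 1.4286 bits/symbol


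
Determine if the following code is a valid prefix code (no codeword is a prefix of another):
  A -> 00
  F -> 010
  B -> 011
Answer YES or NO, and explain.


Checking each pair (does one codeword prefix another?):
  A='00' vs F='010': no prefix
  A='00' vs B='011': no prefix
  F='010' vs A='00': no prefix
  F='010' vs B='011': no prefix
  B='011' vs A='00': no prefix
  B='011' vs F='010': no prefix
No violation found over all pairs.

YES -- this is a valid prefix code. No codeword is a prefix of any other codeword.


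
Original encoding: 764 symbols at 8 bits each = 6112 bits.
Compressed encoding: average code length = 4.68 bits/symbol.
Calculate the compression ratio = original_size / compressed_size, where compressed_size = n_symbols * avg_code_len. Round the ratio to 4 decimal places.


original_size = n_symbols * orig_bits = 764 * 8 = 6112 bits
compressed_size = n_symbols * avg_code_len = 764 * 4.68 = 3575.52 bits
ratio = original_size / compressed_size = 6112 / 3575.52 = 1.7094

Compression ratio = 1.7094


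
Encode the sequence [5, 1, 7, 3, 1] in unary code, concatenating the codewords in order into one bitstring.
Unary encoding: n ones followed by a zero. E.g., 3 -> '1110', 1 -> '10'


Encode each number as n ones followed by a terminating 0:
  5 -> 111110 (6 bits)
  1 -> 10 (2 bits)
  7 -> 11111110 (8 bits)
  3 -> 1110 (4 bits)
  1 -> 10 (2 bits)
Total length = 6 + 2 + 8 + 4 + 2 = 22 bits.

Unary([5, 1, 7, 3, 1]) = 1111101011111110111010 (22 bits)


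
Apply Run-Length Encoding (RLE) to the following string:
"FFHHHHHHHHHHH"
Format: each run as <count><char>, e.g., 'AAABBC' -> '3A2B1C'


Scanning runs left to right:
  i=0: run of 'F' x 2 -> '2F'
  i=2: run of 'H' x 11 -> '11H'

RLE = 2F11H


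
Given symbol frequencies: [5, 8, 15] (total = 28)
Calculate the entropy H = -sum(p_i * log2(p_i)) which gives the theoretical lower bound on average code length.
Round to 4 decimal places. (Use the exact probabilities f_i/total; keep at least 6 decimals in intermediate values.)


Per-symbol terms -p_i * log2(p_i) with p_i = f_i/28:
  p = 5/28 = 0.178571: log2(p) = -2.485427, -p*log2(p) = 0.443826
  p = 8/28 = 0.285714: log2(p) = -1.807355, -p*log2(p) = 0.516387
  p = 15/28 = 0.535714: log2(p) = -0.900464, -p*log2(p) = 0.482392
H = 0.443826 + 0.516387 + 0.482392 = 1.442605

H = 1.4426 bits/symbol


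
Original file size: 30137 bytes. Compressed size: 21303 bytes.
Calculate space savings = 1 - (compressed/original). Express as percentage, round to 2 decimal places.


ratio = compressed/original = 21303/30137 = 0.706872
savings = 1 - ratio = 1 - 0.706872 = 0.293128
as a percentage: 0.293128 * 100 = 29.31%

Space savings = 1 - 21303/30137 = 29.31%


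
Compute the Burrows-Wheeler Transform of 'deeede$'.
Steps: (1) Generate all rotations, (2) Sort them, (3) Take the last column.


Rotations (sorted):
  0: $deeede -> last char: e
  1: de$deee -> last char: e
  2: deeede$ -> last char: $
  3: e$deeed -> last char: d
  4: ede$dee -> last char: e
  5: eede$de -> last char: e
  6: eeede$d -> last char: d


BWT = ee$deed


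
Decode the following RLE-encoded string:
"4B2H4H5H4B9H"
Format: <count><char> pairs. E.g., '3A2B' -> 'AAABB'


Expanding each <count><char> pair:
  4B -> 'BBBB'
  2H -> 'HH'
  4H -> 'HHHH'
  5H -> 'HHHHH'
  4B -> 'BBBB'
  9H -> 'HHHHHHHHH'

Decoded = BBBBHHHHHHHHHHHBBBBHHHHHHHHH


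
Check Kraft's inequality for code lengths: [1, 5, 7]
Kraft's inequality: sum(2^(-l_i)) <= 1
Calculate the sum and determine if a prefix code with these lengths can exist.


Sum = 2^(-1) + 2^(-5) + 2^(-7)
    = 0.5 + 0.03125 + 0.0078125
    = 69/128 = 0.5390625
Since 0.5390625 <= 1, Kraft's inequality IS satisfied.
A prefix code with these lengths CAN exist.

Kraft sum = 0.5390625. Satisfied.


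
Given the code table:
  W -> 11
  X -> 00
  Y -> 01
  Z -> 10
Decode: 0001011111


Decoding:
00 -> X
01 -> Y
01 -> Y
11 -> W
11 -> W


Result: XYYWW


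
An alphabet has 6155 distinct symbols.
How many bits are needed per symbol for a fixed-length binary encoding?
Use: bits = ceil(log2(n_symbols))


log2(6155) = 12.5875
Bracket: 2^12 = 4096 < 6155 <= 2^13 = 8192
So ceil(log2(6155)) = 13

bits = ceil(log2(6155)) = ceil(12.5875) = 13 bits


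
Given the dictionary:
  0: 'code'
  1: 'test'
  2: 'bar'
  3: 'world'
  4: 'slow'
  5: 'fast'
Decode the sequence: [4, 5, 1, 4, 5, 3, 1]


Look up each index in the dictionary:
  4 -> 'slow'
  5 -> 'fast'
  1 -> 'test'
  4 -> 'slow'
  5 -> 'fast'
  3 -> 'world'
  1 -> 'test'

Decoded: "slow fast test slow fast world test"


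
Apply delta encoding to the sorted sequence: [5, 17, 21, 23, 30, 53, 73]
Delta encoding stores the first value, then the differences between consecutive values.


First value: 5
Deltas:
  17 - 5 = 12
  21 - 17 = 4
  23 - 21 = 2
  30 - 23 = 7
  53 - 30 = 23
  73 - 53 = 20


Delta encoded: [5, 12, 4, 2, 7, 23, 20]


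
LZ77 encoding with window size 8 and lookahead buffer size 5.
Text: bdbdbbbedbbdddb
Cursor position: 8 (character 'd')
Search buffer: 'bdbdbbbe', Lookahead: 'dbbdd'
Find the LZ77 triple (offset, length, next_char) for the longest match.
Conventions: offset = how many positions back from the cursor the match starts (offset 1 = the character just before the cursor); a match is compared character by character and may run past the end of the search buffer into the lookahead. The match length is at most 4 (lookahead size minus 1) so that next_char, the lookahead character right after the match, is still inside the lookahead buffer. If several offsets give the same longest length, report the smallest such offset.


Try each offset into the search buffer:
  offset=1 (pos 7, char 'e'): match length 0
  offset=2 (pos 6, char 'b'): match length 0
  offset=3 (pos 5, char 'b'): match length 0
  offset=4 (pos 4, char 'b'): match length 0
  offset=5 (pos 3, char 'd'): match length 3
  offset=6 (pos 2, char 'b'): match length 0
  offset=7 (pos 1, char 'd'): match length 2
  offset=8 (pos 0, char 'b'): match length 0
Longest match has length 3 at offset 5.
next_char = character at position 8 + 3 = 11 -> 'd'

Best match: offset=5, length=3 (matching 'dbb' starting at position 3)
LZ77 triple: (5, 3, 'd')


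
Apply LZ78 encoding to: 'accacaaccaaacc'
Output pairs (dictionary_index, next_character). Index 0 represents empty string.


LZ78 encoding steps:
Dictionary: {0: ''}
Step 1: w='' (idx 0), next='a' -> output (0, 'a'), add 'a' as idx 1
Step 2: w='' (idx 0), next='c' -> output (0, 'c'), add 'c' as idx 2
Step 3: w='c' (idx 2), next='a' -> output (2, 'a'), add 'ca' as idx 3
Step 4: w='ca' (idx 3), next='a' -> output (3, 'a'), add 'caa' as idx 4
Step 5: w='c' (idx 2), next='c' -> output (2, 'c'), add 'cc' as idx 5
Step 6: w='a' (idx 1), next='a' -> output (1, 'a'), add 'aa' as idx 6
Step 7: w='a' (idx 1), next='c' -> output (1, 'c'), add 'ac' as idx 7
Step 8: w='c' (idx 2), end of input -> output (2, '')


Encoded: [(0, 'a'), (0, 'c'), (2, 'a'), (3, 'a'), (2, 'c'), (1, 'a'), (1, 'c'), (2, '')]


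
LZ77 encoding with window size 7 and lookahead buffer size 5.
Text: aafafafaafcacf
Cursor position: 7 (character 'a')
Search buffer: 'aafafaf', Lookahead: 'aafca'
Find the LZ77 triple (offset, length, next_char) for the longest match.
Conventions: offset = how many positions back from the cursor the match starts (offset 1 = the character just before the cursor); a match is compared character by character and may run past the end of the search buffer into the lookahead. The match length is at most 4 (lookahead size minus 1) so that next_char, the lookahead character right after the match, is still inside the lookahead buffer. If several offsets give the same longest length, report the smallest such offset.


Try each offset into the search buffer:
  offset=1 (pos 6, char 'f'): match length 0
  offset=2 (pos 5, char 'a'): match length 1
  offset=3 (pos 4, char 'f'): match length 0
  offset=4 (pos 3, char 'a'): match length 1
  offset=5 (pos 2, char 'f'): match length 0
  offset=6 (pos 1, char 'a'): match length 1
  offset=7 (pos 0, char 'a'): match length 3
Longest match has length 3 at offset 7.
next_char = character at position 7 + 3 = 10 -> 'c'

Best match: offset=7, length=3 (matching 'aaf' starting at position 0)
LZ77 triple: (7, 3, 'c')


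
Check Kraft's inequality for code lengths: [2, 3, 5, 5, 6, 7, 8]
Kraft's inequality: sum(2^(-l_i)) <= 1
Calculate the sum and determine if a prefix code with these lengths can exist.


Sum = 2^(-2) + 2^(-3) + 2^(-5) + 2^(-5) + 2^(-6) + 2^(-7) + 2^(-8)
    = 0.25 + 0.125 + 0.03125 + 0.03125 + 0.015625 + 0.0078125 + 0.00390625
    = 119/256 = 0.46484375
Since 0.46484375 <= 1, Kraft's inequality IS satisfied.
A prefix code with these lengths CAN exist.

Kraft sum = 0.46484375. Satisfied.


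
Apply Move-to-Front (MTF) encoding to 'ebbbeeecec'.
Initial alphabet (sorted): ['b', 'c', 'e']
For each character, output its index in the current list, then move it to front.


MTF encoding:
'e': index 2 in ['b', 'c', 'e'] -> ['e', 'b', 'c']
'b': index 1 in ['e', 'b', 'c'] -> ['b', 'e', 'c']
'b': index 0 in ['b', 'e', 'c'] -> ['b', 'e', 'c']
'b': index 0 in ['b', 'e', 'c'] -> ['b', 'e', 'c']
'e': index 1 in ['b', 'e', 'c'] -> ['e', 'b', 'c']
'e': index 0 in ['e', 'b', 'c'] -> ['e', 'b', 'c']
'e': index 0 in ['e', 'b', 'c'] -> ['e', 'b', 'c']
'c': index 2 in ['e', 'b', 'c'] -> ['c', 'e', 'b']
'e': index 1 in ['c', 'e', 'b'] -> ['e', 'c', 'b']
'c': index 1 in ['e', 'c', 'b'] -> ['c', 'e', 'b']


Output: [2, 1, 0, 0, 1, 0, 0, 2, 1, 1]


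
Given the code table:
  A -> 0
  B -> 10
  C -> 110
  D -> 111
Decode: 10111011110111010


Decoding:
10 -> B
111 -> D
0 -> A
111 -> D
10 -> B
111 -> D
0 -> A
10 -> B


Result: BDADBDAB


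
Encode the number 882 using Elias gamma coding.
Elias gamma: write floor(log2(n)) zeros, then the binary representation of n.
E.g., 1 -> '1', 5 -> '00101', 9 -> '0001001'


num_bits = floor(log2(882)) + 1 = 10
leading_zeros = num_bits - 1 = 9
binary(882) = 1101110010

Elias gamma(882) = '000000000' + '1101110010' = 0000000001101110010 (19 bits)


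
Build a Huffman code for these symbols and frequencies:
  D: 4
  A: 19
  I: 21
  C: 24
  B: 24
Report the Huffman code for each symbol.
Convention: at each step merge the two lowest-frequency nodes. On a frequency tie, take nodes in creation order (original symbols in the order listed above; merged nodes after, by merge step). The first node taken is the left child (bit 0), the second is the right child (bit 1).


Huffman tree construction:
Step 1: Merge D(4) + A(19) = 23
Step 2: Merge I(21) + (D+A)(23) = 44
Step 3: Merge C(24) + B(24) = 48
Step 4: Merge (I+(D+A))(44) + (C+B)(48) = 92
Read each symbol's code off the tree from the root (left child = 0, right child = 1).

Codes:
  D: 010 (length 3)
  A: 011 (length 3)
  I: 00 (length 2)
  C: 10 (length 2)
  B: 11 (length 2)
Average code length: 207/92 = 2.2500 bits/symbol


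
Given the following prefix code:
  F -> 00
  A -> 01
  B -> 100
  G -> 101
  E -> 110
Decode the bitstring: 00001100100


Decoding step by step:
Bits 00 -> F
Bits 00 -> F
Bits 110 -> E
Bits 01 -> A
Bits 00 -> F


Decoded message: FFEAF


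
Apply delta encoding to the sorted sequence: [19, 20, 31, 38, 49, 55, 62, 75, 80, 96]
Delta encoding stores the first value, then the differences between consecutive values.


First value: 19
Deltas:
  20 - 19 = 1
  31 - 20 = 11
  38 - 31 = 7
  49 - 38 = 11
  55 - 49 = 6
  62 - 55 = 7
  75 - 62 = 13
  80 - 75 = 5
  96 - 80 = 16


Delta encoded: [19, 1, 11, 7, 11, 6, 7, 13, 5, 16]


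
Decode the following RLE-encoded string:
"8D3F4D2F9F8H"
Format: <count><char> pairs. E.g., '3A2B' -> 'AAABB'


Expanding each <count><char> pair:
  8D -> 'DDDDDDDD'
  3F -> 'FFF'
  4D -> 'DDDD'
  2F -> 'FF'
  9F -> 'FFFFFFFFF'
  8H -> 'HHHHHHHH'

Decoded = DDDDDDDDFFFDDDDFFFFFFFFFFFHHHHHHHH


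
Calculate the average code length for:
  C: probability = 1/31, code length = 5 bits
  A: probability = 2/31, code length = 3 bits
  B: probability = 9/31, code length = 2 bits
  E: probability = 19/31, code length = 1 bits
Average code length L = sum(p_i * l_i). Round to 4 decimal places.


Weighted contributions p_i * l_i:
  C: (1/31) * 5 = 5/31
  A: (2/31) * 3 = 6/31
  B: (9/31) * 2 = 18/31
  E: (19/31) * 1 = 19/31
Sum = (5 + 6 + 18 + 19)/31 = 48/31

L = 48/31 = 1.5484 bits/symbol


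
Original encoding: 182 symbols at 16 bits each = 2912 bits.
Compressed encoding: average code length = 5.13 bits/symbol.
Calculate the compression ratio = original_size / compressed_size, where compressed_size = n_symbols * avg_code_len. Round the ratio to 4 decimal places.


original_size = n_symbols * orig_bits = 182 * 16 = 2912 bits
compressed_size = n_symbols * avg_code_len = 182 * 5.13 = 933.66 bits
ratio = original_size / compressed_size = 2912 / 933.66 = 3.1189

Compression ratio = 3.1189


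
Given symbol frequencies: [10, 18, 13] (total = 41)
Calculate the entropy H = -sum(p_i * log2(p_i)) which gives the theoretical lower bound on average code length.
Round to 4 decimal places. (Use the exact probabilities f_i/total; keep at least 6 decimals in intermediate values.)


Per-symbol terms -p_i * log2(p_i) with p_i = f_i/41:
  p = 10/41 = 0.243902: log2(p) = -2.035624, -p*log2(p) = 0.496494
  p = 18/41 = 0.439024: log2(p) = -1.187627, -p*log2(p) = 0.521397
  p = 13/41 = 0.317073: log2(p) = -1.657112, -p*log2(p) = 0.525426
H = 0.496494 + 0.521397 + 0.525426 = 1.543317

H = 1.5433 bits/symbol


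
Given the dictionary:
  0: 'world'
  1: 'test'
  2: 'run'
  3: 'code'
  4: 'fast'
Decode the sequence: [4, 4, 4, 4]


Look up each index in the dictionary:
  4 -> 'fast'
  4 -> 'fast'
  4 -> 'fast'
  4 -> 'fast'

Decoded: "fast fast fast fast"


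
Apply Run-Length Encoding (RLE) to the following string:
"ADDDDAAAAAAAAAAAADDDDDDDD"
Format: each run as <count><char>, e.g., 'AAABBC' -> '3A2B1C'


Scanning runs left to right:
  i=0: run of 'A' x 1 -> '1A'
  i=1: run of 'D' x 4 -> '4D'
  i=5: run of 'A' x 12 -> '12A'
  i=17: run of 'D' x 8 -> '8D'

RLE = 1A4D12A8D


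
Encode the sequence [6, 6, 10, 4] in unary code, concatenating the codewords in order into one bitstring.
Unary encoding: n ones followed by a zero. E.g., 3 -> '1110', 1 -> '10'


Encode each number as n ones followed by a terminating 0:
  6 -> 1111110 (7 bits)
  6 -> 1111110 (7 bits)
  10 -> 11111111110 (11 bits)
  4 -> 11110 (5 bits)
Total length = 7 + 7 + 11 + 5 = 30 bits.

Unary([6, 6, 10, 4]) = 111111011111101111111111011110 (30 bits)


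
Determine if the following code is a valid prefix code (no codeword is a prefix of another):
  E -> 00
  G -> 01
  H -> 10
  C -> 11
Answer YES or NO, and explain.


Checking each pair (does one codeword prefix another?):
  E='00' vs G='01': no prefix
  E='00' vs H='10': no prefix
  E='00' vs C='11': no prefix
  G='01' vs E='00': no prefix
  G='01' vs H='10': no prefix
  G='01' vs C='11': no prefix
  H='10' vs E='00': no prefix
  H='10' vs G='01': no prefix
  H='10' vs C='11': no prefix
  C='11' vs E='00': no prefix
  C='11' vs G='01': no prefix
  C='11' vs H='10': no prefix
No violation found over all pairs.

YES -- this is a valid prefix code. No codeword is a prefix of any other codeword.


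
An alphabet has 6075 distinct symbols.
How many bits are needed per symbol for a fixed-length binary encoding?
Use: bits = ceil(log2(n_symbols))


log2(6075) = 12.5687
Bracket: 2^12 = 4096 < 6075 <= 2^13 = 8192
So ceil(log2(6075)) = 13

bits = ceil(log2(6075)) = ceil(12.5687) = 13 bits


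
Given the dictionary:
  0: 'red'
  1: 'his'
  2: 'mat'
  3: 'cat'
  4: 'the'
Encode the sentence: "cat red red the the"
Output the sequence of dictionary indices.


Look up each word in the dictionary:
  'cat' -> 3
  'red' -> 0
  'red' -> 0
  'the' -> 4
  'the' -> 4

Encoded: [3, 0, 0, 4, 4]


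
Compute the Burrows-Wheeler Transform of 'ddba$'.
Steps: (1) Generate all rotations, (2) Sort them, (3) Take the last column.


Rotations (sorted):
  0: $ddba -> last char: a
  1: a$ddb -> last char: b
  2: ba$dd -> last char: d
  3: dba$d -> last char: d
  4: ddba$ -> last char: $


BWT = abdd$


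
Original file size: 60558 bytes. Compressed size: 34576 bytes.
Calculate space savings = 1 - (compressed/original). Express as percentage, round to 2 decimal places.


ratio = compressed/original = 34576/60558 = 0.570957
savings = 1 - ratio = 1 - 0.570957 = 0.429043
as a percentage: 0.429043 * 100 = 42.9%

Space savings = 1 - 34576/60558 = 42.9%


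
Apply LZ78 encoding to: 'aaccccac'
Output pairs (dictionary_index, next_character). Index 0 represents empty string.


LZ78 encoding steps:
Dictionary: {0: ''}
Step 1: w='' (idx 0), next='a' -> output (0, 'a'), add 'a' as idx 1
Step 2: w='a' (idx 1), next='c' -> output (1, 'c'), add 'ac' as idx 2
Step 3: w='' (idx 0), next='c' -> output (0, 'c'), add 'c' as idx 3
Step 4: w='c' (idx 3), next='c' -> output (3, 'c'), add 'cc' as idx 4
Step 5: w='ac' (idx 2), end of input -> output (2, '')


Encoded: [(0, 'a'), (1, 'c'), (0, 'c'), (3, 'c'), (2, '')]


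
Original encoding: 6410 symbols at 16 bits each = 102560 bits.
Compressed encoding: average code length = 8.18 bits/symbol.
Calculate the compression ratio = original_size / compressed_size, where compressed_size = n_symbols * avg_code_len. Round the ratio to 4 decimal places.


original_size = n_symbols * orig_bits = 6410 * 16 = 102560 bits
compressed_size = n_symbols * avg_code_len = 6410 * 8.18 = 52433.8 bits
ratio = original_size / compressed_size = 102560 / 52433.8 = 1.956

Compression ratio = 1.956


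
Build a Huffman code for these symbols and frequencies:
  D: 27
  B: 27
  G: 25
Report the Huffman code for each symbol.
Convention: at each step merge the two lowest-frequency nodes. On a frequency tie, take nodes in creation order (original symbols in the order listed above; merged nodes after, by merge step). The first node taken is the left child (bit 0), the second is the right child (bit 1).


Huffman tree construction:
Step 1: Merge G(25) + D(27) = 52
Step 2: Merge B(27) + (G+D)(52) = 79
Read each symbol's code off the tree from the root (left child = 0, right child = 1).

Codes:
  D: 11 (length 2)
  B: 0 (length 1)
  G: 10 (length 2)
Average code length: 131/79 = 1.6582 bits/symbol


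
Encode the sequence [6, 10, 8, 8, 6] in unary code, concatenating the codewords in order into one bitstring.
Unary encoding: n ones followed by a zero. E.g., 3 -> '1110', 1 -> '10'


Encode each number as n ones followed by a terminating 0:
  6 -> 1111110 (7 bits)
  10 -> 11111111110 (11 bits)
  8 -> 111111110 (9 bits)
  8 -> 111111110 (9 bits)
  6 -> 1111110 (7 bits)
Total length = 7 + 11 + 9 + 9 + 7 = 43 bits.

Unary([6, 10, 8, 8, 6]) = 1111110111111111101111111101111111101111110 (43 bits)


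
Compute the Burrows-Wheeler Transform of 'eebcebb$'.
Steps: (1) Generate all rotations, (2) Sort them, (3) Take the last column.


Rotations (sorted):
  0: $eebcebb -> last char: b
  1: b$eebceb -> last char: b
  2: bb$eebce -> last char: e
  3: bcebb$ee -> last char: e
  4: cebb$eeb -> last char: b
  5: ebb$eebc -> last char: c
  6: ebcebb$e -> last char: e
  7: eebcebb$ -> last char: $


BWT = bbeebce$


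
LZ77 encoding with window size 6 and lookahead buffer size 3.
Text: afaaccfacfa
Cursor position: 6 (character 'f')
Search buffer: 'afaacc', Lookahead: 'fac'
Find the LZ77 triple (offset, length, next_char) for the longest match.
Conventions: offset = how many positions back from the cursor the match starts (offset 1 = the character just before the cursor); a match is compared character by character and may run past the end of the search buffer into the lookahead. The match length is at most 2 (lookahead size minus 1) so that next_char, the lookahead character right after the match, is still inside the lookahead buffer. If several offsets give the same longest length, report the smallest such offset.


Try each offset into the search buffer:
  offset=1 (pos 5, char 'c'): match length 0
  offset=2 (pos 4, char 'c'): match length 0
  offset=3 (pos 3, char 'a'): match length 0
  offset=4 (pos 2, char 'a'): match length 0
  offset=5 (pos 1, char 'f'): match length 2
  offset=6 (pos 0, char 'a'): match length 0
Longest match has length 2 at offset 5.
next_char = character at position 6 + 2 = 8 -> 'c'

Best match: offset=5, length=2 (matching 'fa' starting at position 1)
LZ77 triple: (5, 2, 'c')


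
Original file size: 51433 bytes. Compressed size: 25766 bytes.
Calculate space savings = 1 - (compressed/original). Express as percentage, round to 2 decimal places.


ratio = compressed/original = 25766/51433 = 0.500962
savings = 1 - ratio = 1 - 0.500962 = 0.499038
as a percentage: 0.499038 * 100 = 49.9%

Space savings = 1 - 25766/51433 = 49.9%


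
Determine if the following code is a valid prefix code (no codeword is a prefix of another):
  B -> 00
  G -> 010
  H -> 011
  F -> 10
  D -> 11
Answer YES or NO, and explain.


Checking each pair (does one codeword prefix another?):
  B='00' vs G='010': no prefix
  B='00' vs H='011': no prefix
  B='00' vs F='10': no prefix
  B='00' vs D='11': no prefix
  G='010' vs B='00': no prefix
  G='010' vs H='011': no prefix
  G='010' vs F='10': no prefix
  G='010' vs D='11': no prefix
  H='011' vs B='00': no prefix
  H='011' vs G='010': no prefix
  H='011' vs F='10': no prefix
  H='011' vs D='11': no prefix
  F='10' vs B='00': no prefix
  F='10' vs G='010': no prefix
  F='10' vs H='011': no prefix
  F='10' vs D='11': no prefix
  D='11' vs B='00': no prefix
  D='11' vs G='010': no prefix
  D='11' vs H='011': no prefix
  D='11' vs F='10': no prefix
No violation found over all pairs.

YES -- this is a valid prefix code. No codeword is a prefix of any other codeword.


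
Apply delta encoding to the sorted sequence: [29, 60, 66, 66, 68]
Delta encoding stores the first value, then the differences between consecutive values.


First value: 29
Deltas:
  60 - 29 = 31
  66 - 60 = 6
  66 - 66 = 0
  68 - 66 = 2


Delta encoded: [29, 31, 6, 0, 2]


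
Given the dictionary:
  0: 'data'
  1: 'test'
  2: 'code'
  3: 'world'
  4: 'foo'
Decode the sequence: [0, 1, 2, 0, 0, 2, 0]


Look up each index in the dictionary:
  0 -> 'data'
  1 -> 'test'
  2 -> 'code'
  0 -> 'data'
  0 -> 'data'
  2 -> 'code'
  0 -> 'data'

Decoded: "data test code data data code data"


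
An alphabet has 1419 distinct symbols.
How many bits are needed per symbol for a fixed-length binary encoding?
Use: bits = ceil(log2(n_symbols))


log2(1419) = 10.4707
Bracket: 2^10 = 1024 < 1419 <= 2^11 = 2048
So ceil(log2(1419)) = 11

bits = ceil(log2(1419)) = ceil(10.4707) = 11 bits


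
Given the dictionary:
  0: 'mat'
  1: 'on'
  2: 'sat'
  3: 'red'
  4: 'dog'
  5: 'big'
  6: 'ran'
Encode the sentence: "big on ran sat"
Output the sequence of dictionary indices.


Look up each word in the dictionary:
  'big' -> 5
  'on' -> 1
  'ran' -> 6
  'sat' -> 2

Encoded: [5, 1, 6, 2]


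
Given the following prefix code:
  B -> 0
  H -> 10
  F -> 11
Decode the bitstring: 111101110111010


Decoding step by step:
Bits 11 -> F
Bits 11 -> F
Bits 0 -> B
Bits 11 -> F
Bits 10 -> H
Bits 11 -> F
Bits 10 -> H
Bits 10 -> H


Decoded message: FFBFHFHH


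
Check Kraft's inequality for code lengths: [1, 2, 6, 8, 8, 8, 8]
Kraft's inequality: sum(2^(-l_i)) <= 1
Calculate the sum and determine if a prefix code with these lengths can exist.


Sum = 2^(-1) + 2^(-2) + 2^(-6) + 2^(-8) + 2^(-8) + 2^(-8) + 2^(-8)
    = 0.5 + 0.25 + 0.015625 + 0.00390625 + 0.00390625 + 0.00390625 + 0.00390625
    = 200/256 = 0.78125
Since 0.78125 <= 1, Kraft's inequality IS satisfied.
A prefix code with these lengths CAN exist.

Kraft sum = 0.78125. Satisfied.


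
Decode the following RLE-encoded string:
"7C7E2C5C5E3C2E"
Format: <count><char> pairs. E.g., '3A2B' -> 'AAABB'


Expanding each <count><char> pair:
  7C -> 'CCCCCCC'
  7E -> 'EEEEEEE'
  2C -> 'CC'
  5C -> 'CCCCC'
  5E -> 'EEEEE'
  3C -> 'CCC'
  2E -> 'EE'

Decoded = CCCCCCCEEEEEEECCCCCCCEEEEECCCEE


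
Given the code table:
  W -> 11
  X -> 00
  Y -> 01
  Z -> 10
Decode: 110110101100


Decoding:
11 -> W
01 -> Y
10 -> Z
10 -> Z
11 -> W
00 -> X


Result: WYZZWX


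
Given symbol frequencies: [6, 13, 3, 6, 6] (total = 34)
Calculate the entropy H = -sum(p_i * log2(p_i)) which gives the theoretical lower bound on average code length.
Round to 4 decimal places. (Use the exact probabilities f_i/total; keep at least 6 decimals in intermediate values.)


Per-symbol terms -p_i * log2(p_i) with p_i = f_i/34:
  p = 6/34 = 0.176471: log2(p) = -2.502500, -p*log2(p) = 0.441618
  p = 13/34 = 0.382353: log2(p) = -1.387023, -p*log2(p) = 0.530332
  p = 3/34 = 0.088235: log2(p) = -3.502500, -p*log2(p) = 0.309044
  p = 6/34 = 0.176471: log2(p) = -2.502500, -p*log2(p) = 0.441618
  p = 6/34 = 0.176471: log2(p) = -2.502500, -p*log2(p) = 0.441618
H = 0.441618 + 0.530332 + 0.309044 + 0.441618 + 0.441618 = 2.164230

H = 2.1642 bits/symbol


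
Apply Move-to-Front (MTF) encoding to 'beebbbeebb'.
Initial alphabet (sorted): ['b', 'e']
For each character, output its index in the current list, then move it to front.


MTF encoding:
'b': index 0 in ['b', 'e'] -> ['b', 'e']
'e': index 1 in ['b', 'e'] -> ['e', 'b']
'e': index 0 in ['e', 'b'] -> ['e', 'b']
'b': index 1 in ['e', 'b'] -> ['b', 'e']
'b': index 0 in ['b', 'e'] -> ['b', 'e']
'b': index 0 in ['b', 'e'] -> ['b', 'e']
'e': index 1 in ['b', 'e'] -> ['e', 'b']
'e': index 0 in ['e', 'b'] -> ['e', 'b']
'b': index 1 in ['e', 'b'] -> ['b', 'e']
'b': index 0 in ['b', 'e'] -> ['b', 'e']


Output: [0, 1, 0, 1, 0, 0, 1, 0, 1, 0]


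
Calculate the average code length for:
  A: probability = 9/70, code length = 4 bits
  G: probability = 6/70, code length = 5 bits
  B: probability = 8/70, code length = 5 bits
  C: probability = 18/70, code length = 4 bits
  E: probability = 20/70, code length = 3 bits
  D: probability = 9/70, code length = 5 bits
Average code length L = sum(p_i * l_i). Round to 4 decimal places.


Weighted contributions p_i * l_i:
  A: (9/70) * 4 = 36/70
  G: (6/70) * 5 = 30/70
  B: (8/70) * 5 = 40/70
  C: (18/70) * 4 = 72/70
  E: (20/70) * 3 = 60/70
  D: (9/70) * 5 = 45/70
Sum = (36 + 30 + 40 + 72 + 60 + 45)/70 = 283/70

L = 283/70 = 4.0429 bits/symbol


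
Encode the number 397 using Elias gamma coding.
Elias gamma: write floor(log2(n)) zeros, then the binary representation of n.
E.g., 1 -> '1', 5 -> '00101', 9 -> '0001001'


num_bits = floor(log2(397)) + 1 = 9
leading_zeros = num_bits - 1 = 8
binary(397) = 110001101

Elias gamma(397) = '00000000' + '110001101' = 00000000110001101 (17 bits)


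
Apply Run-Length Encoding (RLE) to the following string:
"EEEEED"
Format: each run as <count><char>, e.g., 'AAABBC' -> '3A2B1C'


Scanning runs left to right:
  i=0: run of 'E' x 5 -> '5E'
  i=5: run of 'D' x 1 -> '1D'

RLE = 5E1D


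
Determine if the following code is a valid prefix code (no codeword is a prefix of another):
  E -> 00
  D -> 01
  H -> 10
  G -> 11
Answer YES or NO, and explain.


Checking each pair (does one codeword prefix another?):
  E='00' vs D='01': no prefix
  E='00' vs H='10': no prefix
  E='00' vs G='11': no prefix
  D='01' vs E='00': no prefix
  D='01' vs H='10': no prefix
  D='01' vs G='11': no prefix
  H='10' vs E='00': no prefix
  H='10' vs D='01': no prefix
  H='10' vs G='11': no prefix
  G='11' vs E='00': no prefix
  G='11' vs D='01': no prefix
  G='11' vs H='10': no prefix
No violation found over all pairs.

YES -- this is a valid prefix code. No codeword is a prefix of any other codeword.


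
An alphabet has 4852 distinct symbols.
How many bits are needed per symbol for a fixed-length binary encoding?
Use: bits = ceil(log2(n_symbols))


log2(4852) = 12.2444
Bracket: 2^12 = 4096 < 4852 <= 2^13 = 8192
So ceil(log2(4852)) = 13

bits = ceil(log2(4852)) = ceil(12.2444) = 13 bits


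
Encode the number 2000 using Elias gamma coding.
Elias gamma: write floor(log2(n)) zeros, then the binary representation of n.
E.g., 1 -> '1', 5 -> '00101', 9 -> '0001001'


num_bits = floor(log2(2000)) + 1 = 11
leading_zeros = num_bits - 1 = 10
binary(2000) = 11111010000

Elias gamma(2000) = '0000000000' + '11111010000' = 000000000011111010000 (21 bits)


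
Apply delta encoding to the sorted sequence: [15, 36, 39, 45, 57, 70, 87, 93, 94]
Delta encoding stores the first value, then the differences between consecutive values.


First value: 15
Deltas:
  36 - 15 = 21
  39 - 36 = 3
  45 - 39 = 6
  57 - 45 = 12
  70 - 57 = 13
  87 - 70 = 17
  93 - 87 = 6
  94 - 93 = 1


Delta encoded: [15, 21, 3, 6, 12, 13, 17, 6, 1]


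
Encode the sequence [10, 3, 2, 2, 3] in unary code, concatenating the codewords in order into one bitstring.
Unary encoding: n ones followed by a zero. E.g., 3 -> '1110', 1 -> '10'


Encode each number as n ones followed by a terminating 0:
  10 -> 11111111110 (11 bits)
  3 -> 1110 (4 bits)
  2 -> 110 (3 bits)
  2 -> 110 (3 bits)
  3 -> 1110 (4 bits)
Total length = 11 + 4 + 3 + 3 + 4 = 25 bits.

Unary([10, 3, 2, 2, 3]) = 1111111111011101101101110 (25 bits)


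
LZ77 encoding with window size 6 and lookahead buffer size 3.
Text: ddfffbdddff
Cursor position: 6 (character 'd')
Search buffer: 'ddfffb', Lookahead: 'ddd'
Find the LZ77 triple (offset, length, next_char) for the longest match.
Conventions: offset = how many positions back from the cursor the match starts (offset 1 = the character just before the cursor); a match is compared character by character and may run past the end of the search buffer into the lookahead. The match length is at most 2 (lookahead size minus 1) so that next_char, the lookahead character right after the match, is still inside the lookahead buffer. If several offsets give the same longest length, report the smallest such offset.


Try each offset into the search buffer:
  offset=1 (pos 5, char 'b'): match length 0
  offset=2 (pos 4, char 'f'): match length 0
  offset=3 (pos 3, char 'f'): match length 0
  offset=4 (pos 2, char 'f'): match length 0
  offset=5 (pos 1, char 'd'): match length 1
  offset=6 (pos 0, char 'd'): match length 2
Longest match has length 2 at offset 6.
next_char = character at position 6 + 2 = 8 -> 'd'

Best match: offset=6, length=2 (matching 'dd' starting at position 0)
LZ77 triple: (6, 2, 'd')


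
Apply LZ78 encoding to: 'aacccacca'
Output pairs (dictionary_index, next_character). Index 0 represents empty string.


LZ78 encoding steps:
Dictionary: {0: ''}
Step 1: w='' (idx 0), next='a' -> output (0, 'a'), add 'a' as idx 1
Step 2: w='a' (idx 1), next='c' -> output (1, 'c'), add 'ac' as idx 2
Step 3: w='' (idx 0), next='c' -> output (0, 'c'), add 'c' as idx 3
Step 4: w='c' (idx 3), next='a' -> output (3, 'a'), add 'ca' as idx 4
Step 5: w='c' (idx 3), next='c' -> output (3, 'c'), add 'cc' as idx 5
Step 6: w='a' (idx 1), end of input -> output (1, '')


Encoded: [(0, 'a'), (1, 'c'), (0, 'c'), (3, 'a'), (3, 'c'), (1, '')]


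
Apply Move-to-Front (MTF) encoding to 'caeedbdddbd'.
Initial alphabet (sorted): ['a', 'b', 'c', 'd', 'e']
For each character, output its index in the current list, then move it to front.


MTF encoding:
'c': index 2 in ['a', 'b', 'c', 'd', 'e'] -> ['c', 'a', 'b', 'd', 'e']
'a': index 1 in ['c', 'a', 'b', 'd', 'e'] -> ['a', 'c', 'b', 'd', 'e']
'e': index 4 in ['a', 'c', 'b', 'd', 'e'] -> ['e', 'a', 'c', 'b', 'd']
'e': index 0 in ['e', 'a', 'c', 'b', 'd'] -> ['e', 'a', 'c', 'b', 'd']
'd': index 4 in ['e', 'a', 'c', 'b', 'd'] -> ['d', 'e', 'a', 'c', 'b']
'b': index 4 in ['d', 'e', 'a', 'c', 'b'] -> ['b', 'd', 'e', 'a', 'c']
'd': index 1 in ['b', 'd', 'e', 'a', 'c'] -> ['d', 'b', 'e', 'a', 'c']
'd': index 0 in ['d', 'b', 'e', 'a', 'c'] -> ['d', 'b', 'e', 'a', 'c']
'd': index 0 in ['d', 'b', 'e', 'a', 'c'] -> ['d', 'b', 'e', 'a', 'c']
'b': index 1 in ['d', 'b', 'e', 'a', 'c'] -> ['b', 'd', 'e', 'a', 'c']
'd': index 1 in ['b', 'd', 'e', 'a', 'c'] -> ['d', 'b', 'e', 'a', 'c']


Output: [2, 1, 4, 0, 4, 4, 1, 0, 0, 1, 1]


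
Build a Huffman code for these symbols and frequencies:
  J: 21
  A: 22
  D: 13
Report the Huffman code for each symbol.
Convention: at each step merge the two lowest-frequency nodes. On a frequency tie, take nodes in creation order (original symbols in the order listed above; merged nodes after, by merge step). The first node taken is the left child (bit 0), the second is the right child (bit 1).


Huffman tree construction:
Step 1: Merge D(13) + J(21) = 34
Step 2: Merge A(22) + (D+J)(34) = 56
Read each symbol's code off the tree from the root (left child = 0, right child = 1).

Codes:
  J: 11 (length 2)
  A: 0 (length 1)
  D: 10 (length 2)
Average code length: 90/56 = 1.6071 bits/symbol


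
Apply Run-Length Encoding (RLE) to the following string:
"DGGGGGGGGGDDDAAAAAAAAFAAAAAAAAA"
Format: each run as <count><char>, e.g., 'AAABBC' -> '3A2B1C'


Scanning runs left to right:
  i=0: run of 'D' x 1 -> '1D'
  i=1: run of 'G' x 9 -> '9G'
  i=10: run of 'D' x 3 -> '3D'
  i=13: run of 'A' x 8 -> '8A'
  i=21: run of 'F' x 1 -> '1F'
  i=22: run of 'A' x 9 -> '9A'

RLE = 1D9G3D8A1F9A


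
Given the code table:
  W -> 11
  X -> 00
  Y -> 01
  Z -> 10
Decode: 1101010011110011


Decoding:
11 -> W
01 -> Y
01 -> Y
00 -> X
11 -> W
11 -> W
00 -> X
11 -> W


Result: WYYXWWXW


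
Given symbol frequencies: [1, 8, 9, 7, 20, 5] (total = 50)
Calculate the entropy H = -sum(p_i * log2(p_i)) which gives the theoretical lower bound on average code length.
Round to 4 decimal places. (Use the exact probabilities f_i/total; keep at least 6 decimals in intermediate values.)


Per-symbol terms -p_i * log2(p_i) with p_i = f_i/50:
  p = 1/50 = 0.020000: log2(p) = -5.643856, -p*log2(p) = 0.112877
  p = 8/50 = 0.160000: log2(p) = -2.643856, -p*log2(p) = 0.423017
  p = 9/50 = 0.180000: log2(p) = -2.473931, -p*log2(p) = 0.445308
  p = 7/50 = 0.140000: log2(p) = -2.836501, -p*log2(p) = 0.397110
  p = 20/50 = 0.400000: log2(p) = -1.321928, -p*log2(p) = 0.528771
  p = 5/50 = 0.100000: log2(p) = -3.321928, -p*log2(p) = 0.332193
H = 0.112877 + 0.423017 + 0.445308 + 0.397110 + 0.528771 + 0.332193 = 2.239276

H = 2.2393 bits/symbol


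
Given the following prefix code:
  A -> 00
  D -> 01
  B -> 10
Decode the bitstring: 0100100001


Decoding step by step:
Bits 01 -> D
Bits 00 -> A
Bits 10 -> B
Bits 00 -> A
Bits 01 -> D


Decoded message: DABAD


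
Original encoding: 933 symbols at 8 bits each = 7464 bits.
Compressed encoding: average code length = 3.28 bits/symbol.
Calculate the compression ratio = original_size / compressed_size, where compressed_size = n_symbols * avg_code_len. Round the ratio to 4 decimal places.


original_size = n_symbols * orig_bits = 933 * 8 = 7464 bits
compressed_size = n_symbols * avg_code_len = 933 * 3.28 = 3060.24 bits
ratio = original_size / compressed_size = 7464 / 3060.24 = 2.439

Compression ratio = 2.439


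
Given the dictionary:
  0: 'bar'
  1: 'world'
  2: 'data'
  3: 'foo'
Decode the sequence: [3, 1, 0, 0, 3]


Look up each index in the dictionary:
  3 -> 'foo'
  1 -> 'world'
  0 -> 'bar'
  0 -> 'bar'
  3 -> 'foo'

Decoded: "foo world bar bar foo"


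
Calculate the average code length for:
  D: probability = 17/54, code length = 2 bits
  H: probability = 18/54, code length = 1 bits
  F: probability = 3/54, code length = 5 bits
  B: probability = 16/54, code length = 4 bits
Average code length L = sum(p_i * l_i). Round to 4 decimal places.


Weighted contributions p_i * l_i:
  D: (17/54) * 2 = 34/54
  H: (18/54) * 1 = 18/54
  F: (3/54) * 5 = 15/54
  B: (16/54) * 4 = 64/54
Sum = (34 + 18 + 15 + 64)/54 = 131/54

L = 131/54 = 2.4259 bits/symbol


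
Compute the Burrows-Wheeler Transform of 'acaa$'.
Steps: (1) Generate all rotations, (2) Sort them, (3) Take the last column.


Rotations (sorted):
  0: $acaa -> last char: a
  1: a$aca -> last char: a
  2: aa$ac -> last char: c
  3: acaa$ -> last char: $
  4: caa$a -> last char: a


BWT = aac$a


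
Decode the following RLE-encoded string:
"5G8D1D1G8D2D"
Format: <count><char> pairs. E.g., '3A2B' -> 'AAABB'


Expanding each <count><char> pair:
  5G -> 'GGGGG'
  8D -> 'DDDDDDDD'
  1D -> 'D'
  1G -> 'G'
  8D -> 'DDDDDDDD'
  2D -> 'DD'

Decoded = GGGGGDDDDDDDDDGDDDDDDDDDD


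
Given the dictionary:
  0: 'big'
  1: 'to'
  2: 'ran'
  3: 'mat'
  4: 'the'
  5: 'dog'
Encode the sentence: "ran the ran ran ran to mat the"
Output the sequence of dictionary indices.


Look up each word in the dictionary:
  'ran' -> 2
  'the' -> 4
  'ran' -> 2
  'ran' -> 2
  'ran' -> 2
  'to' -> 1
  'mat' -> 3
  'the' -> 4

Encoded: [2, 4, 2, 2, 2, 1, 3, 4]


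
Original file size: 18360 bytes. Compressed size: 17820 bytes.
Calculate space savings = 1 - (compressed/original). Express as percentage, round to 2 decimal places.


ratio = compressed/original = 17820/18360 = 0.970588
savings = 1 - ratio = 1 - 0.970588 = 0.029412
as a percentage: 0.029412 * 100 = 2.94%

Space savings = 1 - 17820/18360 = 2.94%
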